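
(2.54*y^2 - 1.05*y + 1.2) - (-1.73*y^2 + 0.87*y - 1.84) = 4.27*y^2 - 1.92*y + 3.04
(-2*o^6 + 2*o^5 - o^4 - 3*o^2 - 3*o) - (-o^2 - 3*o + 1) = -2*o^6 + 2*o^5 - o^4 - 2*o^2 - 1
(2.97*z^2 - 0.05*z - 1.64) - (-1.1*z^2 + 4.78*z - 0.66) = 4.07*z^2 - 4.83*z - 0.98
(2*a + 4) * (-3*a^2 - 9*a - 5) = -6*a^3 - 30*a^2 - 46*a - 20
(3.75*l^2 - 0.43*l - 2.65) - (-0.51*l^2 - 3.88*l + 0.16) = 4.26*l^2 + 3.45*l - 2.81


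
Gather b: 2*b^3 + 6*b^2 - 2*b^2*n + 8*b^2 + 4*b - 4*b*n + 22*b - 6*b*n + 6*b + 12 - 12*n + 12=2*b^3 + b^2*(14 - 2*n) + b*(32 - 10*n) - 12*n + 24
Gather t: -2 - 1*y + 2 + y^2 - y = y^2 - 2*y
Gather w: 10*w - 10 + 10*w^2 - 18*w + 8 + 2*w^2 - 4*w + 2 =12*w^2 - 12*w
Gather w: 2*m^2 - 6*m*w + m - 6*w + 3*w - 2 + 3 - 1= 2*m^2 + m + w*(-6*m - 3)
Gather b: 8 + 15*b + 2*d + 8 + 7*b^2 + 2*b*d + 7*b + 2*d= 7*b^2 + b*(2*d + 22) + 4*d + 16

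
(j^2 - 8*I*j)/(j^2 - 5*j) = (j - 8*I)/(j - 5)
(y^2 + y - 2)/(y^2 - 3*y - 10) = (y - 1)/(y - 5)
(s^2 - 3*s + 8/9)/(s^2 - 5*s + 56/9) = (3*s - 1)/(3*s - 7)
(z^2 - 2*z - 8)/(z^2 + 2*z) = (z - 4)/z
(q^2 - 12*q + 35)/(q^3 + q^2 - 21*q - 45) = (q - 7)/(q^2 + 6*q + 9)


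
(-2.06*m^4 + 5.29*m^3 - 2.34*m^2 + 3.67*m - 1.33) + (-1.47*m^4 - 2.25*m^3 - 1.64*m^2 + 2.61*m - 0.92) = -3.53*m^4 + 3.04*m^3 - 3.98*m^2 + 6.28*m - 2.25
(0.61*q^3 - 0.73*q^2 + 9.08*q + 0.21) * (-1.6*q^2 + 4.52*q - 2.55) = -0.976*q^5 + 3.9252*q^4 - 19.3831*q^3 + 42.5671*q^2 - 22.2048*q - 0.5355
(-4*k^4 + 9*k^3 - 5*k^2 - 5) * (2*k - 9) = -8*k^5 + 54*k^4 - 91*k^3 + 45*k^2 - 10*k + 45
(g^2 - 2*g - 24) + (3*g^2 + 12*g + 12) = 4*g^2 + 10*g - 12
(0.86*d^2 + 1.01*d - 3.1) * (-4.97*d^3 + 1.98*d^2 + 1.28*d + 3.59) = -4.2742*d^5 - 3.3169*d^4 + 18.5076*d^3 - 1.7578*d^2 - 0.342100000000001*d - 11.129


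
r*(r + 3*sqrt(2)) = r^2 + 3*sqrt(2)*r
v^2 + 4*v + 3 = (v + 1)*(v + 3)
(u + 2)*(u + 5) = u^2 + 7*u + 10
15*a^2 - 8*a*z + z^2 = (-5*a + z)*(-3*a + z)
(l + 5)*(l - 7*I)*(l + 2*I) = l^3 + 5*l^2 - 5*I*l^2 + 14*l - 25*I*l + 70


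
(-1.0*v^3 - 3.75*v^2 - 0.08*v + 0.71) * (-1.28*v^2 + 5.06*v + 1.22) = 1.28*v^5 - 0.26*v^4 - 20.0926*v^3 - 5.8886*v^2 + 3.495*v + 0.8662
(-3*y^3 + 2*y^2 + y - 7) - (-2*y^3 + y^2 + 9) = -y^3 + y^2 + y - 16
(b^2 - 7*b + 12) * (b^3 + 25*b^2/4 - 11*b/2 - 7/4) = b^5 - 3*b^4/4 - 149*b^3/4 + 447*b^2/4 - 215*b/4 - 21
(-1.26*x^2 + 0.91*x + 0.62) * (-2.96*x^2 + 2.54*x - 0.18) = 3.7296*x^4 - 5.894*x^3 + 0.703*x^2 + 1.411*x - 0.1116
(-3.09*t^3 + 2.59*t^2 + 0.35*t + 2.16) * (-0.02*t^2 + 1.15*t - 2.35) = 0.0618*t^5 - 3.6053*t^4 + 10.233*t^3 - 5.7272*t^2 + 1.6615*t - 5.076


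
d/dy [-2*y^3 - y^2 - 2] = 2*y*(-3*y - 1)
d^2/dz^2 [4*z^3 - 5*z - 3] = 24*z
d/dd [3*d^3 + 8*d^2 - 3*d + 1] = 9*d^2 + 16*d - 3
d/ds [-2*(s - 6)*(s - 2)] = 16 - 4*s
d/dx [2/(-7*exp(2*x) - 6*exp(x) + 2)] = (28*exp(x) + 12)*exp(x)/(7*exp(2*x) + 6*exp(x) - 2)^2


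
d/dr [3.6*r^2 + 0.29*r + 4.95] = 7.2*r + 0.29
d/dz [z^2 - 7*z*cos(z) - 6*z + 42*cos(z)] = 7*z*sin(z) + 2*z - 42*sin(z) - 7*cos(z) - 6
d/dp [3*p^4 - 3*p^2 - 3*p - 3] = 12*p^3 - 6*p - 3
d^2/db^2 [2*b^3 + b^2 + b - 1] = 12*b + 2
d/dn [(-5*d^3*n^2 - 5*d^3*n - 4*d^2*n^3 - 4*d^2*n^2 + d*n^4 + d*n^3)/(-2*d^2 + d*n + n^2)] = d*(20*d^4*n + 10*d^4 + 19*d^3*n^2 + 16*d^3*n - 16*d^2*n^3 - 5*d^2*n^2 - d*n^4 + 2*d*n^3 + 2*n^5 + n^4)/(4*d^4 - 4*d^3*n - 3*d^2*n^2 + 2*d*n^3 + n^4)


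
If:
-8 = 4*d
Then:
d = -2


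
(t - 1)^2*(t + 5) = t^3 + 3*t^2 - 9*t + 5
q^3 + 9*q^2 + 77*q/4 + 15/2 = (q + 1/2)*(q + 5/2)*(q + 6)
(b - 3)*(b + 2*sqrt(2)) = b^2 - 3*b + 2*sqrt(2)*b - 6*sqrt(2)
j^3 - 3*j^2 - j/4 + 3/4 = (j - 3)*(j - 1/2)*(j + 1/2)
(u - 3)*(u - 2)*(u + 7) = u^3 + 2*u^2 - 29*u + 42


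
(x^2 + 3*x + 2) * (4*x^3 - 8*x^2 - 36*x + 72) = 4*x^5 + 4*x^4 - 52*x^3 - 52*x^2 + 144*x + 144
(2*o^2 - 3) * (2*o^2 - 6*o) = 4*o^4 - 12*o^3 - 6*o^2 + 18*o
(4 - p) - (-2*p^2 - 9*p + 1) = 2*p^2 + 8*p + 3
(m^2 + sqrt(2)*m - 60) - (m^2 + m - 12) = -m + sqrt(2)*m - 48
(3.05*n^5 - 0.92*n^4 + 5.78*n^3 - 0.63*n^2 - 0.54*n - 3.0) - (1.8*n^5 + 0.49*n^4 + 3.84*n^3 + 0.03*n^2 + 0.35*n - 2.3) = 1.25*n^5 - 1.41*n^4 + 1.94*n^3 - 0.66*n^2 - 0.89*n - 0.7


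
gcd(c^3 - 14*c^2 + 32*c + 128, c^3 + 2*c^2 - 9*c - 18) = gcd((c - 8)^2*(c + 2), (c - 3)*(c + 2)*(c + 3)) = c + 2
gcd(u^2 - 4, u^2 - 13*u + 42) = 1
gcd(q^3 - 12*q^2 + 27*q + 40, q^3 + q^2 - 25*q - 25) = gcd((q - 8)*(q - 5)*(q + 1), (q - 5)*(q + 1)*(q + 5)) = q^2 - 4*q - 5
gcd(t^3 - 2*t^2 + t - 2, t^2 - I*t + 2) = t + I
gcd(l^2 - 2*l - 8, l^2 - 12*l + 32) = l - 4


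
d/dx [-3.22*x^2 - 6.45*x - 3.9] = -6.44*x - 6.45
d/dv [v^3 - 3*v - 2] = 3*v^2 - 3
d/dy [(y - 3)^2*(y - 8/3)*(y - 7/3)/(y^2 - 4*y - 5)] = (18*y^5 - 207*y^4 + 612*y^3 + 598*y^2 - 5078*y + 5721)/(9*(y^4 - 8*y^3 + 6*y^2 + 40*y + 25))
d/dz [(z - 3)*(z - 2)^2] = (z - 2)*(3*z - 8)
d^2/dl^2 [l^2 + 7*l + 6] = 2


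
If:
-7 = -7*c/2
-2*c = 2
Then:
No Solution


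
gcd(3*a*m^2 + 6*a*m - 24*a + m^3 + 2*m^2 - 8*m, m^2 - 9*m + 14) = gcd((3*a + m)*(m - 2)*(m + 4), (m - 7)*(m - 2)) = m - 2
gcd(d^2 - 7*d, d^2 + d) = d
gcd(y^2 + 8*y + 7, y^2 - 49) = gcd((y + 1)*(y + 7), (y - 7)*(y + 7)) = y + 7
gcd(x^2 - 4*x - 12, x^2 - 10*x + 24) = x - 6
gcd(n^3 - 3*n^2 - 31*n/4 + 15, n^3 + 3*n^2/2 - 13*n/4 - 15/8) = n^2 + n - 15/4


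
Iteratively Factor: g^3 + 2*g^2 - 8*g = (g - 2)*(g^2 + 4*g) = g*(g - 2)*(g + 4)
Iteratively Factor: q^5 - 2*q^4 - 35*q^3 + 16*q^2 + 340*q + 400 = (q - 5)*(q^4 + 3*q^3 - 20*q^2 - 84*q - 80) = (q - 5)*(q + 2)*(q^3 + q^2 - 22*q - 40) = (q - 5)*(q + 2)*(q + 4)*(q^2 - 3*q - 10) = (q - 5)^2*(q + 2)*(q + 4)*(q + 2)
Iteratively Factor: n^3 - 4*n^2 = (n)*(n^2 - 4*n) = n^2*(n - 4)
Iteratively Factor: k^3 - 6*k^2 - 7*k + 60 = (k - 5)*(k^2 - k - 12) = (k - 5)*(k - 4)*(k + 3)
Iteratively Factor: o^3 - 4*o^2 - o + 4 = (o - 1)*(o^2 - 3*o - 4) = (o - 1)*(o + 1)*(o - 4)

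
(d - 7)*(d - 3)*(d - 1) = d^3 - 11*d^2 + 31*d - 21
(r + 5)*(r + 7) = r^2 + 12*r + 35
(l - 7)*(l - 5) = l^2 - 12*l + 35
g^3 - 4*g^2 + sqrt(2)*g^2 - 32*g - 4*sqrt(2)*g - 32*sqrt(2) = (g - 8)*(g + 4)*(g + sqrt(2))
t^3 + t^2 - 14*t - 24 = (t - 4)*(t + 2)*(t + 3)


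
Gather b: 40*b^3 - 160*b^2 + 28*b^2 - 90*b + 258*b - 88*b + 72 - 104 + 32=40*b^3 - 132*b^2 + 80*b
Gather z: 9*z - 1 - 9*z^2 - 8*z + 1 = -9*z^2 + z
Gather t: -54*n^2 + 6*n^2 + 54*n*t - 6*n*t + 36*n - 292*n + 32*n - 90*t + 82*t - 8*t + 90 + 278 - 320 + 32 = -48*n^2 - 224*n + t*(48*n - 16) + 80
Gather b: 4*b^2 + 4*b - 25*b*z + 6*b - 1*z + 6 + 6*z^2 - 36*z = 4*b^2 + b*(10 - 25*z) + 6*z^2 - 37*z + 6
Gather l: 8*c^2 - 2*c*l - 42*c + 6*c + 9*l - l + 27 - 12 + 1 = 8*c^2 - 36*c + l*(8 - 2*c) + 16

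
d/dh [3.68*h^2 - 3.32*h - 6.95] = 7.36*h - 3.32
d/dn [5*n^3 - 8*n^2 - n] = 15*n^2 - 16*n - 1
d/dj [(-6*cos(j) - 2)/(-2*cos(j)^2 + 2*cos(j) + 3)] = 2*(6*cos(j)^2 + 4*cos(j) + 7)*sin(j)/(2*cos(j) - cos(2*j) + 2)^2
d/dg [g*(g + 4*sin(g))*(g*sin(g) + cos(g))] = g^3*cos(g) + 2*g^2*sin(g) + 4*g^2*sin(2*g) + 2*g*cos(g) + 4*g + 2*sin(2*g)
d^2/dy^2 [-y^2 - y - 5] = -2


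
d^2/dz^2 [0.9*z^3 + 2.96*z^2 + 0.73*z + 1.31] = 5.4*z + 5.92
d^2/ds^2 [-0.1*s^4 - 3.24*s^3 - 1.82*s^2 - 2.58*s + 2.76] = -1.2*s^2 - 19.44*s - 3.64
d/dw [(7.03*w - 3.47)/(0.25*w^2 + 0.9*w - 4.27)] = (-1.7575*w^2 + 1.735*w - 26.8951)/(0.0625*w^4 + 0.45*w^3 - 1.325*w^2 - 7.686*w + 18.2329)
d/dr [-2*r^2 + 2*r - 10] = 2 - 4*r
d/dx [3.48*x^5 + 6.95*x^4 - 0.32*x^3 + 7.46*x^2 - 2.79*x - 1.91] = 17.4*x^4 + 27.8*x^3 - 0.96*x^2 + 14.92*x - 2.79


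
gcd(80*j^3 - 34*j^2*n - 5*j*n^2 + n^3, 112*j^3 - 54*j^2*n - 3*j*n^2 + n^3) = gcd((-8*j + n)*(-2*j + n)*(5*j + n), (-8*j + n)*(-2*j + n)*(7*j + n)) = 16*j^2 - 10*j*n + n^2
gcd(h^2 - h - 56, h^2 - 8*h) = h - 8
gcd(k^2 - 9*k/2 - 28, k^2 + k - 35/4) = k + 7/2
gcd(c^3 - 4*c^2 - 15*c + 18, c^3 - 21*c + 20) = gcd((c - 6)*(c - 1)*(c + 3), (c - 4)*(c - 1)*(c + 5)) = c - 1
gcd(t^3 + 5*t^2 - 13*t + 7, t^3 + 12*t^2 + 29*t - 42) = t^2 + 6*t - 7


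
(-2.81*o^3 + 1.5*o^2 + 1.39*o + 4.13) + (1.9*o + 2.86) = -2.81*o^3 + 1.5*o^2 + 3.29*o + 6.99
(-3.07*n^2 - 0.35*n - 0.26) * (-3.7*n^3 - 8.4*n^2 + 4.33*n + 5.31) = 11.359*n^5 + 27.083*n^4 - 9.3911*n^3 - 15.6332*n^2 - 2.9843*n - 1.3806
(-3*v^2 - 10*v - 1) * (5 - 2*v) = 6*v^3 + 5*v^2 - 48*v - 5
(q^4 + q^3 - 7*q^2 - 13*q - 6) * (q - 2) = q^5 - q^4 - 9*q^3 + q^2 + 20*q + 12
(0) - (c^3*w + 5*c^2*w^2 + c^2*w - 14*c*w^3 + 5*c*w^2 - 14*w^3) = -c^3*w - 5*c^2*w^2 - c^2*w + 14*c*w^3 - 5*c*w^2 + 14*w^3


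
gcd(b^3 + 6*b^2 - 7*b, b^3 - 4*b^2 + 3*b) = b^2 - b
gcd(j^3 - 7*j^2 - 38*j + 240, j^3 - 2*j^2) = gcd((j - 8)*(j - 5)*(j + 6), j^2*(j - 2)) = 1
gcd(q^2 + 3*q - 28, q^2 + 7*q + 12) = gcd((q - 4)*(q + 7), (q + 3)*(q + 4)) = 1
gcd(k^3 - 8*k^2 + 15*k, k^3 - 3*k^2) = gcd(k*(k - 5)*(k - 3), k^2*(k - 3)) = k^2 - 3*k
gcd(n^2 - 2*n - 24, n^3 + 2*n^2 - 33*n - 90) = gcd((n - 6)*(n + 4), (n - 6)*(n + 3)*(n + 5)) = n - 6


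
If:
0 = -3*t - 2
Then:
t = -2/3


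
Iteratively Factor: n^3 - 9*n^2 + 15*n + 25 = (n - 5)*(n^2 - 4*n - 5) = (n - 5)^2*(n + 1)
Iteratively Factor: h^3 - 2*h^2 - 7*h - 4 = (h - 4)*(h^2 + 2*h + 1) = (h - 4)*(h + 1)*(h + 1)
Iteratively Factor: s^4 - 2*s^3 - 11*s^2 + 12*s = (s + 3)*(s^3 - 5*s^2 + 4*s) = (s - 1)*(s + 3)*(s^2 - 4*s) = (s - 4)*(s - 1)*(s + 3)*(s)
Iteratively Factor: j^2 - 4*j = (j)*(j - 4)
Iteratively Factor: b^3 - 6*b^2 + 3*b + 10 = (b - 2)*(b^2 - 4*b - 5) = (b - 2)*(b + 1)*(b - 5)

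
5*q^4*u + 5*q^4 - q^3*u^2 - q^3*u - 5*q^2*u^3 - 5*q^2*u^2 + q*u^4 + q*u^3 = (-5*q + u)*(-q + u)*(q + u)*(q*u + q)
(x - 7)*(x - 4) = x^2 - 11*x + 28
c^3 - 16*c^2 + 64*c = c*(c - 8)^2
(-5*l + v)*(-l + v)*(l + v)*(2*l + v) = 10*l^4 + 3*l^3*v - 11*l^2*v^2 - 3*l*v^3 + v^4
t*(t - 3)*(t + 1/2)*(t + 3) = t^4 + t^3/2 - 9*t^2 - 9*t/2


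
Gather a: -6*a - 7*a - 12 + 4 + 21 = 13 - 13*a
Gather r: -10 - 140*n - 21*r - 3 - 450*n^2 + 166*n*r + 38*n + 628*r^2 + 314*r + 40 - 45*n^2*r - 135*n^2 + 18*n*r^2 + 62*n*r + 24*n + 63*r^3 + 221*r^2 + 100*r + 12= -585*n^2 - 78*n + 63*r^3 + r^2*(18*n + 849) + r*(-45*n^2 + 228*n + 393) + 39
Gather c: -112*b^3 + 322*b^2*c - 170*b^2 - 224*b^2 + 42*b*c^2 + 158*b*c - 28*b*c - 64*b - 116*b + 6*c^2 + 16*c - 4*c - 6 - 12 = -112*b^3 - 394*b^2 - 180*b + c^2*(42*b + 6) + c*(322*b^2 + 130*b + 12) - 18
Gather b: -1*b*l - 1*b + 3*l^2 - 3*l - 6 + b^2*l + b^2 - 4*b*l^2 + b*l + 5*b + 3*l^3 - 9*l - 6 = b^2*(l + 1) + b*(4 - 4*l^2) + 3*l^3 + 3*l^2 - 12*l - 12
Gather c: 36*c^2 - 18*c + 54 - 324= 36*c^2 - 18*c - 270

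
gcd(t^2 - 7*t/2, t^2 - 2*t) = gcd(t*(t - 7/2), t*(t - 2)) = t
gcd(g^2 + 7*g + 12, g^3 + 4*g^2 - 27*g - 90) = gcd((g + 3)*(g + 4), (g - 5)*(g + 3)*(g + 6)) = g + 3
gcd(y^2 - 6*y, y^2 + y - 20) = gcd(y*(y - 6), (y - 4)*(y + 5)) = 1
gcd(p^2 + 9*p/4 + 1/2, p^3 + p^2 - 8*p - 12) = p + 2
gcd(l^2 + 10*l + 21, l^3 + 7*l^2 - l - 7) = l + 7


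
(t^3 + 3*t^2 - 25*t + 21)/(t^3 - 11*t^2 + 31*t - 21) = (t + 7)/(t - 7)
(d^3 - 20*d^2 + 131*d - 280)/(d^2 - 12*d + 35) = d - 8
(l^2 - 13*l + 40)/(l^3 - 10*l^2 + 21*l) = (l^2 - 13*l + 40)/(l*(l^2 - 10*l + 21))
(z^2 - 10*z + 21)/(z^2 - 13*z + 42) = (z - 3)/(z - 6)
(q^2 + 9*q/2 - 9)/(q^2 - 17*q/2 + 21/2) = (q + 6)/(q - 7)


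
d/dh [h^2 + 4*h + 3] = 2*h + 4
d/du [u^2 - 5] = 2*u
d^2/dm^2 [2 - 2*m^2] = -4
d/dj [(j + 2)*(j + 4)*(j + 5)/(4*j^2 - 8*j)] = (j^4/4 - j^3 - 15*j^2 - 20*j + 20)/(j^2*(j^2 - 4*j + 4))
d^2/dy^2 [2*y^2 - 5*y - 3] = 4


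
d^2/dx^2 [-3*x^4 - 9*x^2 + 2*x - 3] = -36*x^2 - 18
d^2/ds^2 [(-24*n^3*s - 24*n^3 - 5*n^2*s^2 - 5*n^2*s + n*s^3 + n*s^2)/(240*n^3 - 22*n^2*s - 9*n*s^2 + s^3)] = 2*n*(810*n^4 + 270*n^3*s + 63*n^3 + 90*n^2*s^2 + 81*n^2*s + 4*n*s^3 + 9*n*s^2 + s^3)/(-27000*n^6 - 2700*n^5*s + 2610*n^4*s^2 + 179*n^3*s^3 - 87*n^2*s^4 - 3*n*s^5 + s^6)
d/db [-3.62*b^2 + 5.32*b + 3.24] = 5.32 - 7.24*b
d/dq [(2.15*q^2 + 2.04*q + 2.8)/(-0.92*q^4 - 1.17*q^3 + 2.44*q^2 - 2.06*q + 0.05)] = (3.956*q^5 + 8.1459*q^4 + 15.0776*q^3 + 0.421399999999999*q^2 - 13.449*q + 5.87)/(0.8464*q^8 + 2.1528*q^7 - 3.1207*q^6 - 1.9192*q^5 + 10.682*q^4 - 10.1698*q^3 + 4.4876*q^2 - 0.206*q + 0.0025)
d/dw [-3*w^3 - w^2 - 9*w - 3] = -9*w^2 - 2*w - 9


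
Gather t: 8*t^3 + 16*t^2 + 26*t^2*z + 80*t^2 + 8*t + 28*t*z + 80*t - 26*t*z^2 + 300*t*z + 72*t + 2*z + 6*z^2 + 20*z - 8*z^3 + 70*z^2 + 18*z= 8*t^3 + t^2*(26*z + 96) + t*(-26*z^2 + 328*z + 160) - 8*z^3 + 76*z^2 + 40*z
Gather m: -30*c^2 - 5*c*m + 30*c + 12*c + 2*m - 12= -30*c^2 + 42*c + m*(2 - 5*c) - 12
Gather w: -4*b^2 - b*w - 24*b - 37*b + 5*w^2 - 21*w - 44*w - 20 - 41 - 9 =-4*b^2 - 61*b + 5*w^2 + w*(-b - 65) - 70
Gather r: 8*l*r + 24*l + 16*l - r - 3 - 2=40*l + r*(8*l - 1) - 5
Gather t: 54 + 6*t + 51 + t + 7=7*t + 112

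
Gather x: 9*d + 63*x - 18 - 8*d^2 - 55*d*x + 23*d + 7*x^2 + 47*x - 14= -8*d^2 + 32*d + 7*x^2 + x*(110 - 55*d) - 32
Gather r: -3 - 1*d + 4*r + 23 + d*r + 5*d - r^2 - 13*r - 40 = 4*d - r^2 + r*(d - 9) - 20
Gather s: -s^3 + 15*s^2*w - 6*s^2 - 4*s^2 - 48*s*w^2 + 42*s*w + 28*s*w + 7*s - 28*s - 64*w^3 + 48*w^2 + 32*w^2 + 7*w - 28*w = -s^3 + s^2*(15*w - 10) + s*(-48*w^2 + 70*w - 21) - 64*w^3 + 80*w^2 - 21*w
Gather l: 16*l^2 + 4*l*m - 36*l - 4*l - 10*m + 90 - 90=16*l^2 + l*(4*m - 40) - 10*m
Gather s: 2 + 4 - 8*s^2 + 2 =8 - 8*s^2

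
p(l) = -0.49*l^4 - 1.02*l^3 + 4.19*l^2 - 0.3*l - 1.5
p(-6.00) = -263.58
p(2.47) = -10.29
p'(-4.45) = 74.53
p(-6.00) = -263.58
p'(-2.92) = -2.06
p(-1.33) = 7.18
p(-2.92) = 24.87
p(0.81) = 0.25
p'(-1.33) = -12.25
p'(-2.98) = -0.58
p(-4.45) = -19.46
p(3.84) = -105.17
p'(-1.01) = -9.87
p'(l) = -1.96*l^3 - 3.06*l^2 + 8.38*l - 0.3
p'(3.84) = -124.22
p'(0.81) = 3.44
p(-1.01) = 3.62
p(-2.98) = 24.95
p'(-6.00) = 262.62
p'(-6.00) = 262.62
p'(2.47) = -27.81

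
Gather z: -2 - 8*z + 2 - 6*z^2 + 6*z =-6*z^2 - 2*z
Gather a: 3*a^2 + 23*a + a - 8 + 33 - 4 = 3*a^2 + 24*a + 21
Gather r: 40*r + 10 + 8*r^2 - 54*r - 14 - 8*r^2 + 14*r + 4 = 0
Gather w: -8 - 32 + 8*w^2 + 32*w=8*w^2 + 32*w - 40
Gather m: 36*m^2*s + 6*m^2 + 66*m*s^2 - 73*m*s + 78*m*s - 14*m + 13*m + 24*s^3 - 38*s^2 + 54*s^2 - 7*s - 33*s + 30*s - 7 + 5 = m^2*(36*s + 6) + m*(66*s^2 + 5*s - 1) + 24*s^3 + 16*s^2 - 10*s - 2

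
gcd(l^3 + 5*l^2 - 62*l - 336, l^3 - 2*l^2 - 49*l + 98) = l + 7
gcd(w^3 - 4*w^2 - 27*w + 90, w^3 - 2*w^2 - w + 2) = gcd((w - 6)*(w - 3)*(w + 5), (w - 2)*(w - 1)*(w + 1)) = 1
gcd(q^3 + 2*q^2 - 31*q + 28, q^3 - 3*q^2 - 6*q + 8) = q^2 - 5*q + 4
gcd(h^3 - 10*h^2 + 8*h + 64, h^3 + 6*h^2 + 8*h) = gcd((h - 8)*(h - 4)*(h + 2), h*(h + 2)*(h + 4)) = h + 2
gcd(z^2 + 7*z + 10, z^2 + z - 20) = z + 5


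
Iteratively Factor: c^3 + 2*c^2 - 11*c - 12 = (c - 3)*(c^2 + 5*c + 4) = (c - 3)*(c + 4)*(c + 1)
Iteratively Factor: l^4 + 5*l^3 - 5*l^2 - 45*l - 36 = (l + 3)*(l^3 + 2*l^2 - 11*l - 12) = (l + 1)*(l + 3)*(l^2 + l - 12) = (l + 1)*(l + 3)*(l + 4)*(l - 3)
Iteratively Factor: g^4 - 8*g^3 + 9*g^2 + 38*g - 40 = (g + 2)*(g^3 - 10*g^2 + 29*g - 20) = (g - 5)*(g + 2)*(g^2 - 5*g + 4) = (g - 5)*(g - 1)*(g + 2)*(g - 4)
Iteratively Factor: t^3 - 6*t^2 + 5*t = (t)*(t^2 - 6*t + 5) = t*(t - 1)*(t - 5)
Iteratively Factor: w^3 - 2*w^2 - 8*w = (w + 2)*(w^2 - 4*w) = (w - 4)*(w + 2)*(w)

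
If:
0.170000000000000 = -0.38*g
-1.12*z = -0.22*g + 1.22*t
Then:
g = -0.45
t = -0.918032786885246*z - 0.0806729939603106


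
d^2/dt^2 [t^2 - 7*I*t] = 2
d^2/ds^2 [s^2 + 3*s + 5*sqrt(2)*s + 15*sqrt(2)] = 2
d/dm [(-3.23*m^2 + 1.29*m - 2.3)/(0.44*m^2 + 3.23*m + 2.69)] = (-11.0005*m^2 - 15.3534*m + 10.8991)/(0.1936*m^4 + 2.8424*m^3 + 12.8001*m^2 + 17.3774*m + 7.2361)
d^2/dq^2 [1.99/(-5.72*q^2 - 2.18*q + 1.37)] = (130.219232*q^2 + 49.629008*q - 1.99*(11.44*q + 2.18)*(22.88*q + 4.36) - 31.188872)/(5.72*q^2 + 2.18*q - 1.37)^3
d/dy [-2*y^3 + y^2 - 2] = 2*y*(1 - 3*y)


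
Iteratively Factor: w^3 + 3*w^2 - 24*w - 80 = (w + 4)*(w^2 - w - 20) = (w - 5)*(w + 4)*(w + 4)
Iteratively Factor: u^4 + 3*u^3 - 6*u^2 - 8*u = (u + 4)*(u^3 - u^2 - 2*u) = (u + 1)*(u + 4)*(u^2 - 2*u) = (u - 2)*(u + 1)*(u + 4)*(u)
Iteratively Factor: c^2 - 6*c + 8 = (c - 4)*(c - 2)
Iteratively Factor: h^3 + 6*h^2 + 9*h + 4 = (h + 1)*(h^2 + 5*h + 4) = (h + 1)*(h + 4)*(h + 1)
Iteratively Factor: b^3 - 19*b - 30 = (b - 5)*(b^2 + 5*b + 6) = (b - 5)*(b + 3)*(b + 2)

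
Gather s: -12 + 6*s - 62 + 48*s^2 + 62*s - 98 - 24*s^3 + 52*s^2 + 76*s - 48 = -24*s^3 + 100*s^2 + 144*s - 220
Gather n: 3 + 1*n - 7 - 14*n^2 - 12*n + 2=-14*n^2 - 11*n - 2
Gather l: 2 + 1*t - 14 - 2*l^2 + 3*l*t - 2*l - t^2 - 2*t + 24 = -2*l^2 + l*(3*t - 2) - t^2 - t + 12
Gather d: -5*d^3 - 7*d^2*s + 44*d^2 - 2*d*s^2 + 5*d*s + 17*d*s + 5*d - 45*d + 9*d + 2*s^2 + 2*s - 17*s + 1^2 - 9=-5*d^3 + d^2*(44 - 7*s) + d*(-2*s^2 + 22*s - 31) + 2*s^2 - 15*s - 8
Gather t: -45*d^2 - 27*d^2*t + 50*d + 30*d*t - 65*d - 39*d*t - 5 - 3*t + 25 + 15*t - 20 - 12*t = -45*d^2 - 15*d + t*(-27*d^2 - 9*d)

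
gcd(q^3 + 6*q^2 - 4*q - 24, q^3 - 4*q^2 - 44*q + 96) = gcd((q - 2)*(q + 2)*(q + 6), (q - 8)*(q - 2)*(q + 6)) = q^2 + 4*q - 12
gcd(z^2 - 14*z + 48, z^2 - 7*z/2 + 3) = 1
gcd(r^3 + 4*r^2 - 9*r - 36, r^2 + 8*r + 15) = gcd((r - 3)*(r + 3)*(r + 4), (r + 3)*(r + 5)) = r + 3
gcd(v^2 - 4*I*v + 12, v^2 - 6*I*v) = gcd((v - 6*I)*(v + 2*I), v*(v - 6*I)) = v - 6*I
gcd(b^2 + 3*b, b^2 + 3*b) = b^2 + 3*b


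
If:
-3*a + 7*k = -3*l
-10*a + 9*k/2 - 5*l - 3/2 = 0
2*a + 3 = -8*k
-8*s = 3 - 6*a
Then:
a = -363/914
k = -126/457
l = 225/914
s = -615/914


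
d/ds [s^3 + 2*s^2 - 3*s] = 3*s^2 + 4*s - 3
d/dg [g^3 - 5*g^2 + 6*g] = 3*g^2 - 10*g + 6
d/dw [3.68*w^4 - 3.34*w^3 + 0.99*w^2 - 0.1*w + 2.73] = 14.72*w^3 - 10.02*w^2 + 1.98*w - 0.1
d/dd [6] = 0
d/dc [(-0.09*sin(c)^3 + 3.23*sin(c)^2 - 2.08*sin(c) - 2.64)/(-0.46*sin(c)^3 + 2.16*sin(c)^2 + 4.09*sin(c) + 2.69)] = (1.38777878078145e-17*sin(c)^5 + 1.2914*sin(c)^4 - 2.6498*sin(c)^3 + 13.334*sin(c)^2 + 28.7822*sin(c) + 5.2024)*cos(c)/(0.2116*sin(c)^6 - 1.9872*sin(c)^5 + 0.9028*sin(c)^4 + 15.194*sin(c)^3 + 28.3489*sin(c)^2 + 22.0042*sin(c) + 7.2361)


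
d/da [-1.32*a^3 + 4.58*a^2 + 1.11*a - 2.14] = -3.96*a^2 + 9.16*a + 1.11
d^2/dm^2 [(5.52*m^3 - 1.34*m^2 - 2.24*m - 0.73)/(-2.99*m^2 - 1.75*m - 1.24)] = (1.13686837721616e-13*m^5 + 2.8421709430404e-14*m^4 + 33.150452*m^3 - 62.521866*m^2 - 77.837106*m - 6.542678)/(26.730899*m^6 + 46.935525*m^5 + 60.727797*m^4 + 44.289175*m^3 + 25.184772*m^2 + 8.0724*m + 1.906624)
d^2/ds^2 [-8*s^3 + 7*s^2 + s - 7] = 14 - 48*s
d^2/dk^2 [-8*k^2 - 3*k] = -16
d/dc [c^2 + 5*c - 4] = 2*c + 5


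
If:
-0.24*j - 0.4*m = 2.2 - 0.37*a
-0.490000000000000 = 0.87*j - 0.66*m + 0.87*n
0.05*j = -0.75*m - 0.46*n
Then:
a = 5.63684034143553 - 1.4672422970016*n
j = -1.39474835886214*n - 0.536105032822757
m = 0.0357403355215171 - 0.52035010940919*n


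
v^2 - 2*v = v*(v - 2)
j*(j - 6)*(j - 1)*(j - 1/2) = j^4 - 15*j^3/2 + 19*j^2/2 - 3*j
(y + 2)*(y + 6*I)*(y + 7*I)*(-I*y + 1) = -I*y^4 + 14*y^3 - 2*I*y^3 + 28*y^2 + 55*I*y^2 - 42*y + 110*I*y - 84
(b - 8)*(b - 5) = b^2 - 13*b + 40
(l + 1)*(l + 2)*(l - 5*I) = l^3 + 3*l^2 - 5*I*l^2 + 2*l - 15*I*l - 10*I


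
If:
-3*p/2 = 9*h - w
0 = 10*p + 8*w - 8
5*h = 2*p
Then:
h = 8/127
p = 20/127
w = 102/127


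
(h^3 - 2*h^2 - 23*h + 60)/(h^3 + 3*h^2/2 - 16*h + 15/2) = 2*(h - 4)/(2*h - 1)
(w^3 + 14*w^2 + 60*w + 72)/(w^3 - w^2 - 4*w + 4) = (w^2 + 12*w + 36)/(w^2 - 3*w + 2)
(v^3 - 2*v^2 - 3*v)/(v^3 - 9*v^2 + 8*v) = (v^2 - 2*v - 3)/(v^2 - 9*v + 8)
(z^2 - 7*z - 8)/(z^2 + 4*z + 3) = (z - 8)/(z + 3)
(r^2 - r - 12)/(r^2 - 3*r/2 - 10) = 2*(r + 3)/(2*r + 5)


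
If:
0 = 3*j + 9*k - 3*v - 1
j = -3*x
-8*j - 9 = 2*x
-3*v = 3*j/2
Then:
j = -27/22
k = 287/396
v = 27/44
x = 9/22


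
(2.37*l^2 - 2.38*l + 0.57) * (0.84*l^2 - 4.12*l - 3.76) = 1.9908*l^4 - 11.7636*l^3 + 1.3732*l^2 + 6.6004*l - 2.1432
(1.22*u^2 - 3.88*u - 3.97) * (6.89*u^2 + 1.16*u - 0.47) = 8.4058*u^4 - 25.318*u^3 - 32.4275*u^2 - 2.7816*u + 1.8659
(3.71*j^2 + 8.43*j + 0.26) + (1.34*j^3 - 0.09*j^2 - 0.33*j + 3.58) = 1.34*j^3 + 3.62*j^2 + 8.1*j + 3.84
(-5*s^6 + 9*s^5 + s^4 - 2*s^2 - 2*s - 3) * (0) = 0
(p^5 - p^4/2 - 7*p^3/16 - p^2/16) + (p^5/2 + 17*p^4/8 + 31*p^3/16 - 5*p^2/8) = 3*p^5/2 + 13*p^4/8 + 3*p^3/2 - 11*p^2/16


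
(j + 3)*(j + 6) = j^2 + 9*j + 18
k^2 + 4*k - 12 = (k - 2)*(k + 6)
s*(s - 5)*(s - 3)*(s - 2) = s^4 - 10*s^3 + 31*s^2 - 30*s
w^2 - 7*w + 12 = (w - 4)*(w - 3)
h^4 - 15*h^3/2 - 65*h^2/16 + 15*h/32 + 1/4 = (h - 8)*(h - 1/4)*(h + 1/4)*(h + 1/2)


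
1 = 1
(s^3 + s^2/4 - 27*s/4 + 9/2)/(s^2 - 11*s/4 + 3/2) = s + 3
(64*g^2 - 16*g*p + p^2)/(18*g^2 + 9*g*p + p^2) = (64*g^2 - 16*g*p + p^2)/(18*g^2 + 9*g*p + p^2)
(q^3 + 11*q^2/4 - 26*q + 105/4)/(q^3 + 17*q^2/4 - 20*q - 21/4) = (4*q - 5)/(4*q + 1)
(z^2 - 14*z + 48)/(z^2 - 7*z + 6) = (z - 8)/(z - 1)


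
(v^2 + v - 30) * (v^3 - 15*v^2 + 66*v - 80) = v^5 - 14*v^4 + 21*v^3 + 436*v^2 - 2060*v + 2400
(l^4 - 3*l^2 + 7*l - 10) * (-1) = -l^4 + 3*l^2 - 7*l + 10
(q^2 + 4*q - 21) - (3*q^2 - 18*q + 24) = -2*q^2 + 22*q - 45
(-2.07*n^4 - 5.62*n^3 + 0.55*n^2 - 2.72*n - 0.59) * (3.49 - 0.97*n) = 2.0079*n^5 - 1.7729*n^4 - 20.1473*n^3 + 4.5579*n^2 - 8.9205*n - 2.0591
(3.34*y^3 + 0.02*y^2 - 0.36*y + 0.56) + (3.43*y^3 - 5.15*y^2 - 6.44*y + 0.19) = 6.77*y^3 - 5.13*y^2 - 6.8*y + 0.75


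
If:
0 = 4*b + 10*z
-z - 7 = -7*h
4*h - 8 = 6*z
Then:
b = 35/19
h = 17/19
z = -14/19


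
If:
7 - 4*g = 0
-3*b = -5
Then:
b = 5/3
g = 7/4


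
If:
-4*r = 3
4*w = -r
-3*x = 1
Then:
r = -3/4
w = 3/16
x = -1/3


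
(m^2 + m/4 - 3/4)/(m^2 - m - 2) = (m - 3/4)/(m - 2)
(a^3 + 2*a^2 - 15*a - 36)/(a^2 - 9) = (a^2 - a - 12)/(a - 3)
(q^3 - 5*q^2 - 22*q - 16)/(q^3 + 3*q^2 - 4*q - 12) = (q^2 - 7*q - 8)/(q^2 + q - 6)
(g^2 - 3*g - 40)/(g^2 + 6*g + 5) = (g - 8)/(g + 1)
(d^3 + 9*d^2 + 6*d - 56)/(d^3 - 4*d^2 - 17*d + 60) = (d^2 + 5*d - 14)/(d^2 - 8*d + 15)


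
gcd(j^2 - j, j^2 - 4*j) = j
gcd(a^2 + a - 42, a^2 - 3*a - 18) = a - 6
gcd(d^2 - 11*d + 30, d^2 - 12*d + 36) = d - 6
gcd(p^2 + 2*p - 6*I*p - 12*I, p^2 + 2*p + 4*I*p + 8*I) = p + 2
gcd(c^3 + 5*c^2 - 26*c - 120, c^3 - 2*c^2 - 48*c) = c + 6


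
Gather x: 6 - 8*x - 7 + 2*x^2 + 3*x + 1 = 2*x^2 - 5*x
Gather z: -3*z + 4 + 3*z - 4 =0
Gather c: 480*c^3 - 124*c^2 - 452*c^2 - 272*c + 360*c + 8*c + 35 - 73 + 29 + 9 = 480*c^3 - 576*c^2 + 96*c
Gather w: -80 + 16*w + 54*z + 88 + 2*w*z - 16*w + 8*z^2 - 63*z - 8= 2*w*z + 8*z^2 - 9*z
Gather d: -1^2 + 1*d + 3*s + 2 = d + 3*s + 1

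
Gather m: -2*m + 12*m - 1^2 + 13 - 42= 10*m - 30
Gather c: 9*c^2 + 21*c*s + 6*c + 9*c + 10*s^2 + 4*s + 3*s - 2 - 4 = 9*c^2 + c*(21*s + 15) + 10*s^2 + 7*s - 6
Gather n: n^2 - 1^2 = n^2 - 1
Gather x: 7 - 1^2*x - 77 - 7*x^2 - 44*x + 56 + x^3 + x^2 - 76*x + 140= x^3 - 6*x^2 - 121*x + 126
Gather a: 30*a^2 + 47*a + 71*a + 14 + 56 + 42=30*a^2 + 118*a + 112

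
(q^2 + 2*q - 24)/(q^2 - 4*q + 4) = (q^2 + 2*q - 24)/(q^2 - 4*q + 4)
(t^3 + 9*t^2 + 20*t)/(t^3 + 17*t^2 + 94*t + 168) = t*(t + 5)/(t^2 + 13*t + 42)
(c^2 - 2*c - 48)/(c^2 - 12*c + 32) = (c + 6)/(c - 4)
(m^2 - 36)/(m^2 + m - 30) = (m - 6)/(m - 5)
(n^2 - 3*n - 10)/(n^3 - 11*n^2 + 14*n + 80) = 1/(n - 8)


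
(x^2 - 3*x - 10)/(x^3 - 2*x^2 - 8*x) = (x - 5)/(x*(x - 4))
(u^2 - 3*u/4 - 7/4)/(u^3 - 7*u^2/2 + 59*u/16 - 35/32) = 8*(u + 1)/(8*u^2 - 14*u + 5)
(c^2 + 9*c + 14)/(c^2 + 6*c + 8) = (c + 7)/(c + 4)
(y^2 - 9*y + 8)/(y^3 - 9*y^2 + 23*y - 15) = (y - 8)/(y^2 - 8*y + 15)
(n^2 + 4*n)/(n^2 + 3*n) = (n + 4)/(n + 3)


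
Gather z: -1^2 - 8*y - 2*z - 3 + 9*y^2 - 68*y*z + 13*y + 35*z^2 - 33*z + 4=9*y^2 + 5*y + 35*z^2 + z*(-68*y - 35)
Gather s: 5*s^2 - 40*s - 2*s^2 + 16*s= 3*s^2 - 24*s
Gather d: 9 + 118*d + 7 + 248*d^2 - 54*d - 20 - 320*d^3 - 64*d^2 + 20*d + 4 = -320*d^3 + 184*d^2 + 84*d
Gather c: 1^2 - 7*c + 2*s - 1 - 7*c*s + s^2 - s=c*(-7*s - 7) + s^2 + s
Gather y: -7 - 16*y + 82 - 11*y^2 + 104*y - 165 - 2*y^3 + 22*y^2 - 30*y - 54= -2*y^3 + 11*y^2 + 58*y - 144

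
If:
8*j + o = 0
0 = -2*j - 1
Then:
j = -1/2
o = 4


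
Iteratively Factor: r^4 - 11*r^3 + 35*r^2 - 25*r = (r - 1)*(r^3 - 10*r^2 + 25*r) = (r - 5)*(r - 1)*(r^2 - 5*r) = (r - 5)^2*(r - 1)*(r)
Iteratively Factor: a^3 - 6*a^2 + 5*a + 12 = (a - 4)*(a^2 - 2*a - 3) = (a - 4)*(a + 1)*(a - 3)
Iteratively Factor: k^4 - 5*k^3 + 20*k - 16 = (k - 1)*(k^3 - 4*k^2 - 4*k + 16) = (k - 1)*(k + 2)*(k^2 - 6*k + 8) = (k - 4)*(k - 1)*(k + 2)*(k - 2)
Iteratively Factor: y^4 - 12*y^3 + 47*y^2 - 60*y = (y)*(y^3 - 12*y^2 + 47*y - 60) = y*(y - 4)*(y^2 - 8*y + 15) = y*(y - 5)*(y - 4)*(y - 3)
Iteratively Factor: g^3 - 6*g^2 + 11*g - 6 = (g - 3)*(g^2 - 3*g + 2) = (g - 3)*(g - 2)*(g - 1)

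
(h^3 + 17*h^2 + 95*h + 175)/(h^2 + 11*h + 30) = (h^2 + 12*h + 35)/(h + 6)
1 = 1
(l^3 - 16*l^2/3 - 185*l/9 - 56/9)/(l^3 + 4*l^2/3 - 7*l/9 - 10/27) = 3*(3*l^2 - 17*l - 56)/(9*l^2 + 9*l - 10)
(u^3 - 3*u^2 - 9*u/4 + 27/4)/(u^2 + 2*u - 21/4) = (2*u^2 - 3*u - 9)/(2*u + 7)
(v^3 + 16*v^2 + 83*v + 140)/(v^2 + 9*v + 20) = v + 7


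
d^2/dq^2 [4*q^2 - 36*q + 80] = 8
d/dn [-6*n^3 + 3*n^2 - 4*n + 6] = -18*n^2 + 6*n - 4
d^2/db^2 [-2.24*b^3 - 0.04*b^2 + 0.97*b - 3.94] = -13.44*b - 0.08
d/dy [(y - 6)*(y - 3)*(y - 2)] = 3*y^2 - 22*y + 36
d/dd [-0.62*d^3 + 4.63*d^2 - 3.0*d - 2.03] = -1.86*d^2 + 9.26*d - 3.0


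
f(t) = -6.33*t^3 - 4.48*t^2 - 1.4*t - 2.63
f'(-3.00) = -145.43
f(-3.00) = 132.16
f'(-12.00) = -2628.44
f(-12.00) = 10307.29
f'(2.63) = -156.32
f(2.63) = -152.45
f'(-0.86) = -7.74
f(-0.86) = -0.71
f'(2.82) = -177.68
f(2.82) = -184.16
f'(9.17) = -1680.41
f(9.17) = -5273.22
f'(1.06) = -32.23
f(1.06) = -16.69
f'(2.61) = -154.15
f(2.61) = -149.35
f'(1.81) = -79.83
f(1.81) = -57.38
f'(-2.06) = -63.53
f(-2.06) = 36.58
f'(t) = -18.99*t^2 - 8.96*t - 1.4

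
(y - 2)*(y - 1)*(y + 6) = y^3 + 3*y^2 - 16*y + 12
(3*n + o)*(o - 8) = 3*n*o - 24*n + o^2 - 8*o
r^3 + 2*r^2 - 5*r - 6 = (r - 2)*(r + 1)*(r + 3)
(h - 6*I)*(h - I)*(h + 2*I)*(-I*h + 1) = -I*h^4 - 4*h^3 - 13*I*h^2 - 4*h - 12*I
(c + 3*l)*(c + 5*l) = c^2 + 8*c*l + 15*l^2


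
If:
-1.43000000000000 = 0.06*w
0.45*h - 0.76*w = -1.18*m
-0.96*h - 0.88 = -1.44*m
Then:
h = -15.23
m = -9.54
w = -23.83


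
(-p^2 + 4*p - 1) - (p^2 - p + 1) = -2*p^2 + 5*p - 2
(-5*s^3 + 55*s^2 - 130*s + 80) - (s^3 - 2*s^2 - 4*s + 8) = -6*s^3 + 57*s^2 - 126*s + 72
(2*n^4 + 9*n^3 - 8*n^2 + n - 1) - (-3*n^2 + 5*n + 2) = 2*n^4 + 9*n^3 - 5*n^2 - 4*n - 3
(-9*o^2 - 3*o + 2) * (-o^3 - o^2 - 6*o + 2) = 9*o^5 + 12*o^4 + 55*o^3 - 2*o^2 - 18*o + 4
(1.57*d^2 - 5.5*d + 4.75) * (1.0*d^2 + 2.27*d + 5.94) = 1.57*d^4 - 1.9361*d^3 + 1.5908*d^2 - 21.8875*d + 28.215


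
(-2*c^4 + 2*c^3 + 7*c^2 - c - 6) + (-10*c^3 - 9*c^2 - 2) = -2*c^4 - 8*c^3 - 2*c^2 - c - 8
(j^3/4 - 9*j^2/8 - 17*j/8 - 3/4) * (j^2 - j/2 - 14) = j^5/4 - 5*j^4/4 - 81*j^3/16 + 257*j^2/16 + 241*j/8 + 21/2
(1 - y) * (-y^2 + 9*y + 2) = y^3 - 10*y^2 + 7*y + 2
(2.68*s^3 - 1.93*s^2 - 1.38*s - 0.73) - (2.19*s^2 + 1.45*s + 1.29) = 2.68*s^3 - 4.12*s^2 - 2.83*s - 2.02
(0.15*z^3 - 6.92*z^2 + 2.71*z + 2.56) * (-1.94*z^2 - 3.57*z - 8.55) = -0.291*z^5 + 12.8893*z^4 + 18.1645*z^3 + 44.5249*z^2 - 32.3097*z - 21.888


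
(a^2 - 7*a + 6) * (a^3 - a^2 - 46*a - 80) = a^5 - 8*a^4 - 33*a^3 + 236*a^2 + 284*a - 480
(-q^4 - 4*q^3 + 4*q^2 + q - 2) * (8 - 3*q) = 3*q^5 + 4*q^4 - 44*q^3 + 29*q^2 + 14*q - 16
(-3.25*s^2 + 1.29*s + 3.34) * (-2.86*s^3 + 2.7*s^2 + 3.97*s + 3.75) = 9.295*s^5 - 12.4644*s^4 - 18.9719*s^3 + 1.9518*s^2 + 18.0973*s + 12.525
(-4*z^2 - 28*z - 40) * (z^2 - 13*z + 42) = -4*z^4 + 24*z^3 + 156*z^2 - 656*z - 1680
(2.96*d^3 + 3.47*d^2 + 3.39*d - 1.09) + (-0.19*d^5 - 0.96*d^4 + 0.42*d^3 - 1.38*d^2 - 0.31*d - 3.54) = -0.19*d^5 - 0.96*d^4 + 3.38*d^3 + 2.09*d^2 + 3.08*d - 4.63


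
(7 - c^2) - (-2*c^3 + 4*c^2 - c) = 2*c^3 - 5*c^2 + c + 7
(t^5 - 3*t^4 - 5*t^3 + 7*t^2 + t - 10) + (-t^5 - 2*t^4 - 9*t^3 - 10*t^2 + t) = -5*t^4 - 14*t^3 - 3*t^2 + 2*t - 10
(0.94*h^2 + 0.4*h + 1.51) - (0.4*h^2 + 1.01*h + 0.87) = 0.54*h^2 - 0.61*h + 0.64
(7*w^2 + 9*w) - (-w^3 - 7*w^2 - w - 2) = w^3 + 14*w^2 + 10*w + 2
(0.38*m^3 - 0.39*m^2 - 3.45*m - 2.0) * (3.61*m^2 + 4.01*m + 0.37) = 1.3718*m^5 + 0.1159*m^4 - 13.8778*m^3 - 21.1988*m^2 - 9.2965*m - 0.74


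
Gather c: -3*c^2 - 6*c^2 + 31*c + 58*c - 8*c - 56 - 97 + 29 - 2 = -9*c^2 + 81*c - 126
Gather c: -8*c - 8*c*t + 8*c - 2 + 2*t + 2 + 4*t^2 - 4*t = -8*c*t + 4*t^2 - 2*t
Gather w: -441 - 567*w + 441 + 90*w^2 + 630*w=90*w^2 + 63*w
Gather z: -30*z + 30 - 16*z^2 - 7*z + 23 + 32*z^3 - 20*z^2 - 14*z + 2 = 32*z^3 - 36*z^2 - 51*z + 55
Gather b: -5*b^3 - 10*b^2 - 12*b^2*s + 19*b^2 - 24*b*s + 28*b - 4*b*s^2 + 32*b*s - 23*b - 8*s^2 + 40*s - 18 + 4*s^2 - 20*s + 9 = -5*b^3 + b^2*(9 - 12*s) + b*(-4*s^2 + 8*s + 5) - 4*s^2 + 20*s - 9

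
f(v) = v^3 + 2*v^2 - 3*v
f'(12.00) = 477.00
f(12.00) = 1980.00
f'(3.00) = 36.00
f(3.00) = 36.00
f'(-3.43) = 18.57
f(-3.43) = -6.53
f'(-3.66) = 22.55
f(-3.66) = -11.26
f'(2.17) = 19.81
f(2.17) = 13.13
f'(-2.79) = 9.19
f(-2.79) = 2.22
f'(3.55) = 49.01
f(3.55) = 59.29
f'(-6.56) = 99.86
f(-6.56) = -176.55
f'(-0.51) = -4.26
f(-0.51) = 1.92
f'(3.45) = 46.51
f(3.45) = 54.52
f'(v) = 3*v^2 + 4*v - 3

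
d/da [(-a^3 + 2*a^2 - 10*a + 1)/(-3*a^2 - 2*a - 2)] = (3*a^4 + 4*a^3 - 28*a^2 - 2*a + 22)/(9*a^4 + 12*a^3 + 16*a^2 + 8*a + 4)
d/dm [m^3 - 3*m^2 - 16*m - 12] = 3*m^2 - 6*m - 16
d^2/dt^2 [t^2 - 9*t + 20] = 2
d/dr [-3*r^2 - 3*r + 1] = -6*r - 3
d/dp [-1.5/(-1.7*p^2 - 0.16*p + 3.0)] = (-5.1*p - 0.24)/(1.7*p^2 + 0.16*p - 3.0)^2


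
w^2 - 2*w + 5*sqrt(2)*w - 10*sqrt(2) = (w - 2)*(w + 5*sqrt(2))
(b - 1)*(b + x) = b^2 + b*x - b - x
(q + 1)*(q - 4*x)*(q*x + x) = q^3*x - 4*q^2*x^2 + 2*q^2*x - 8*q*x^2 + q*x - 4*x^2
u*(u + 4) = u^2 + 4*u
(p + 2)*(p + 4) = p^2 + 6*p + 8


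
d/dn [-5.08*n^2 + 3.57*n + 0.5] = 3.57 - 10.16*n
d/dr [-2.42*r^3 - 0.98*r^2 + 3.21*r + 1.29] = -7.26*r^2 - 1.96*r + 3.21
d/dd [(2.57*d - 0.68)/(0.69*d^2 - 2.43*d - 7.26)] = (-1.7733*d^2 + 0.9384*d - 20.3106)/(0.4761*d^4 - 3.3534*d^3 - 4.1139*d^2 + 35.2836*d + 52.7076)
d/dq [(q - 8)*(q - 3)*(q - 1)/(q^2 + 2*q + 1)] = (q^3 + 3*q^2 - 59*q + 83)/(q^3 + 3*q^2 + 3*q + 1)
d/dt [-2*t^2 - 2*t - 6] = -4*t - 2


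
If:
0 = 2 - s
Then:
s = 2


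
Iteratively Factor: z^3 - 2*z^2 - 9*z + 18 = (z + 3)*(z^2 - 5*z + 6) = (z - 2)*(z + 3)*(z - 3)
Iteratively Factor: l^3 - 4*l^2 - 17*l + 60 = (l + 4)*(l^2 - 8*l + 15) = (l - 5)*(l + 4)*(l - 3)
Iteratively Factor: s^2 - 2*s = (s - 2)*(s)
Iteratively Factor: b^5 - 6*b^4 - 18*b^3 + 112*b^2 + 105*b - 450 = (b + 3)*(b^4 - 9*b^3 + 9*b^2 + 85*b - 150) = (b - 5)*(b + 3)*(b^3 - 4*b^2 - 11*b + 30) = (b - 5)^2*(b + 3)*(b^2 + b - 6) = (b - 5)^2*(b + 3)^2*(b - 2)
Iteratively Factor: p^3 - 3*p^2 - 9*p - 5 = (p + 1)*(p^2 - 4*p - 5) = (p + 1)^2*(p - 5)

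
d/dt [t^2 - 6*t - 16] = 2*t - 6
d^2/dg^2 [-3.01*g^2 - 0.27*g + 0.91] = -6.02000000000000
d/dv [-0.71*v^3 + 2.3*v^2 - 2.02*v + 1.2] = -2.13*v^2 + 4.6*v - 2.02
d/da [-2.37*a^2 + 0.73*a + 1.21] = 0.73 - 4.74*a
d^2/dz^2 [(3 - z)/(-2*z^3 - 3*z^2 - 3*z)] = 6*(4*z^5 - 18*z^4 - 47*z^3 - 45*z^2 - 27*z - 9)/(z^3*(8*z^6 + 36*z^5 + 90*z^4 + 135*z^3 + 135*z^2 + 81*z + 27))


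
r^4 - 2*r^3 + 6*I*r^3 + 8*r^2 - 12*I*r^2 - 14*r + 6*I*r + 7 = (r - I)*(r + 7*I)*(-I*r + I)*(I*r - I)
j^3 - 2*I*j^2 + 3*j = j*(j - 3*I)*(j + I)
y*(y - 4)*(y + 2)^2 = y^4 - 12*y^2 - 16*y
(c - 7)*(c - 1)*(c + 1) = c^3 - 7*c^2 - c + 7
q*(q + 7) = q^2 + 7*q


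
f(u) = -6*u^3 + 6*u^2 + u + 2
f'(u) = -18*u^2 + 12*u + 1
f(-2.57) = 140.91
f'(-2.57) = -148.73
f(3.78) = -232.55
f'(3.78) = -210.83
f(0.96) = 3.18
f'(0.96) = -4.07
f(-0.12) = 1.98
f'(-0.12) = -0.70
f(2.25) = -33.72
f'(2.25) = -63.12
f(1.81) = -12.11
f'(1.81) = -36.25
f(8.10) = -2784.89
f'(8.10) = -1082.78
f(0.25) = 2.53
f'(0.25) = 2.88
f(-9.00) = 4853.00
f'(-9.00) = -1565.00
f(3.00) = -103.00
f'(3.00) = -125.00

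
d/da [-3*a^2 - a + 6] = -6*a - 1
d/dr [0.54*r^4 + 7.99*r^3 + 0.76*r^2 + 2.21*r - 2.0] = 2.16*r^3 + 23.97*r^2 + 1.52*r + 2.21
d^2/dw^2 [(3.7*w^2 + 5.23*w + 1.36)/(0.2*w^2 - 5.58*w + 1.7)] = (-2.22044604925031e-16*w^4 + 8.6768*w^3 - 7.2216*w^2 - 19.77576*w + 204.375768)/(0.008*w^6 - 0.6696*w^5 + 18.88584*w^4 - 185.124312*w^3 + 160.52964*w^2 - 48.3786*w + 4.913)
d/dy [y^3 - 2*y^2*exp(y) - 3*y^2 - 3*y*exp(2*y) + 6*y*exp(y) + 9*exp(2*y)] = -2*y^2*exp(y) + 3*y^2 - 6*y*exp(2*y) + 2*y*exp(y) - 6*y + 15*exp(2*y) + 6*exp(y)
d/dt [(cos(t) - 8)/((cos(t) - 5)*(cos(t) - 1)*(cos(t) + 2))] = 2*(cos(t)^3 - 14*cos(t)^2 + 32*cos(t) + 23)*sin(t)/((cos(t) - 5)^2*(cos(t) - 1)^2*(cos(t) + 2)^2)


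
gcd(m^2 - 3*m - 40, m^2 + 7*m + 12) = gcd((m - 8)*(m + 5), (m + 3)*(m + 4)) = 1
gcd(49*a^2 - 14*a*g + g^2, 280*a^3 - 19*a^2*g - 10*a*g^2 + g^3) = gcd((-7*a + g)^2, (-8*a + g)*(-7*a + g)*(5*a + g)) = 7*a - g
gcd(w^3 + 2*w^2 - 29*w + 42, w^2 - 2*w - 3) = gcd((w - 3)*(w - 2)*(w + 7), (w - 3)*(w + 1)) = w - 3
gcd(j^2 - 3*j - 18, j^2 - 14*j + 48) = j - 6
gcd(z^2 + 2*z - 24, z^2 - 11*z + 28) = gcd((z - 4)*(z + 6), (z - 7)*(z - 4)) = z - 4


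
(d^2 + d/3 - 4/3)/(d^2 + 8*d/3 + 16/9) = 3*(d - 1)/(3*d + 4)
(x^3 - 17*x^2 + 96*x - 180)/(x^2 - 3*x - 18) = (x^2 - 11*x + 30)/(x + 3)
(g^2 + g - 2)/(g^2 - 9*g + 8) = (g + 2)/(g - 8)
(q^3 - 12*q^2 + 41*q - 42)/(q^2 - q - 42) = (q^2 - 5*q + 6)/(q + 6)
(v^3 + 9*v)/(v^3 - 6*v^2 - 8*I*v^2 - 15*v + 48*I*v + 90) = v*(v + 3*I)/(v^2 - v*(6 + 5*I) + 30*I)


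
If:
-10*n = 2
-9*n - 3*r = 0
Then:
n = -1/5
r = 3/5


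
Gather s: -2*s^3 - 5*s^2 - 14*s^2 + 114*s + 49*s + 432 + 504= -2*s^3 - 19*s^2 + 163*s + 936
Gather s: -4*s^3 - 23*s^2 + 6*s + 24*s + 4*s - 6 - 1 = -4*s^3 - 23*s^2 + 34*s - 7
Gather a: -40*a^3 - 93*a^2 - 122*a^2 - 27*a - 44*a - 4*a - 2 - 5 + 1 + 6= -40*a^3 - 215*a^2 - 75*a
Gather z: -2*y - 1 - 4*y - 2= -6*y - 3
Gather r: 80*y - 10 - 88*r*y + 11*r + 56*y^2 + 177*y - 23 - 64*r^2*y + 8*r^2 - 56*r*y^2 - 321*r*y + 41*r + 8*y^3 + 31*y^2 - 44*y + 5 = r^2*(8 - 64*y) + r*(-56*y^2 - 409*y + 52) + 8*y^3 + 87*y^2 + 213*y - 28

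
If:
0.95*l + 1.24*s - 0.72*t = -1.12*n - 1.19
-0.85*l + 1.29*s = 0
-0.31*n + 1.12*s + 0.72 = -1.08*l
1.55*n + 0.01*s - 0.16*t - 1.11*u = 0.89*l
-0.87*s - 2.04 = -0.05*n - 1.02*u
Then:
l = -0.11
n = 1.68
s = -0.07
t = 4.00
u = 1.86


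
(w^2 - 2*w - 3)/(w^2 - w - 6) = (w + 1)/(w + 2)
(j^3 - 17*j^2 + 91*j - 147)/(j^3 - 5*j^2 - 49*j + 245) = (j^2 - 10*j + 21)/(j^2 + 2*j - 35)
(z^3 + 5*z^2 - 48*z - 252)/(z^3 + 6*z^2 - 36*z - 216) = (z - 7)/(z - 6)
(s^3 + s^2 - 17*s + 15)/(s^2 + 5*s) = s - 4 + 3/s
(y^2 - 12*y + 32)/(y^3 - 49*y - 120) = (y - 4)/(y^2 + 8*y + 15)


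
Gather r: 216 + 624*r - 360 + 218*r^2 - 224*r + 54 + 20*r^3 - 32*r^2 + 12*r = 20*r^3 + 186*r^2 + 412*r - 90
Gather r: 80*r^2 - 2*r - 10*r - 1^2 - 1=80*r^2 - 12*r - 2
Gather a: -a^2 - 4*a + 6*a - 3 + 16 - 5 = -a^2 + 2*a + 8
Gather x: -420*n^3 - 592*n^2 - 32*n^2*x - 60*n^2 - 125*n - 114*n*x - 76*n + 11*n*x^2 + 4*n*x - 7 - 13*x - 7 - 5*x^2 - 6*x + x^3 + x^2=-420*n^3 - 652*n^2 - 201*n + x^3 + x^2*(11*n - 4) + x*(-32*n^2 - 110*n - 19) - 14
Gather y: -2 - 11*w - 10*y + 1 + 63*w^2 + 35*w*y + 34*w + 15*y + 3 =63*w^2 + 23*w + y*(35*w + 5) + 2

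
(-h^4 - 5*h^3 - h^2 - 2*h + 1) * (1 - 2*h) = 2*h^5 + 9*h^4 - 3*h^3 + 3*h^2 - 4*h + 1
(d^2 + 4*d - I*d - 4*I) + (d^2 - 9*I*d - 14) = 2*d^2 + 4*d - 10*I*d - 14 - 4*I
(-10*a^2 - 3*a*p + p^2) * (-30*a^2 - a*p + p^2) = 300*a^4 + 100*a^3*p - 37*a^2*p^2 - 4*a*p^3 + p^4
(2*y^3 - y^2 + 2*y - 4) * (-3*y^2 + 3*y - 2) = -6*y^5 + 9*y^4 - 13*y^3 + 20*y^2 - 16*y + 8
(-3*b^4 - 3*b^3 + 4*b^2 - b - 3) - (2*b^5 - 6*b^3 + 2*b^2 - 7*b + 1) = -2*b^5 - 3*b^4 + 3*b^3 + 2*b^2 + 6*b - 4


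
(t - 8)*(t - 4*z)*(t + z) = t^3 - 3*t^2*z - 8*t^2 - 4*t*z^2 + 24*t*z + 32*z^2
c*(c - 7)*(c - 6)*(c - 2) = c^4 - 15*c^3 + 68*c^2 - 84*c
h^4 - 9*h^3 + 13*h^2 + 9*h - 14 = (h - 7)*(h - 2)*(h - 1)*(h + 1)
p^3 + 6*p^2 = p^2*(p + 6)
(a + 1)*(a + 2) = a^2 + 3*a + 2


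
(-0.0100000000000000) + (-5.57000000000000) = -5.58000000000000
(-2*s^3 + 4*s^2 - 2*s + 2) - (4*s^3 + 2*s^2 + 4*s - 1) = -6*s^3 + 2*s^2 - 6*s + 3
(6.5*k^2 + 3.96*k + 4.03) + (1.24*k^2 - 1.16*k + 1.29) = 7.74*k^2 + 2.8*k + 5.32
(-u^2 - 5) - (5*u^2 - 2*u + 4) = -6*u^2 + 2*u - 9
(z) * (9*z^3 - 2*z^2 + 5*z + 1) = 9*z^4 - 2*z^3 + 5*z^2 + z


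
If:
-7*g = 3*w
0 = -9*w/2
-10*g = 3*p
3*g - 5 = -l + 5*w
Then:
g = 0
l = 5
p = 0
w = 0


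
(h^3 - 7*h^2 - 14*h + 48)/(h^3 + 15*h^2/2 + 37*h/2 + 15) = 2*(h^2 - 10*h + 16)/(2*h^2 + 9*h + 10)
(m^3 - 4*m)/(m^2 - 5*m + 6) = m*(m + 2)/(m - 3)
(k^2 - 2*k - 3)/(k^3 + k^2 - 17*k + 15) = (k + 1)/(k^2 + 4*k - 5)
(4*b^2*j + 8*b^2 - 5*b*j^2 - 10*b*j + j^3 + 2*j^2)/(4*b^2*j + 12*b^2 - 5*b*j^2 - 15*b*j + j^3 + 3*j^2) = (j + 2)/(j + 3)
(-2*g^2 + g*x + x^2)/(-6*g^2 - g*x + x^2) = (-g + x)/(-3*g + x)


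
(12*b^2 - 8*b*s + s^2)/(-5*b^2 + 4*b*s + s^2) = (12*b^2 - 8*b*s + s^2)/(-5*b^2 + 4*b*s + s^2)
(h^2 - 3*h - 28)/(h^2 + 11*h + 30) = (h^2 - 3*h - 28)/(h^2 + 11*h + 30)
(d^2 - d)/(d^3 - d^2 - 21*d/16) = 16*(1 - d)/(-16*d^2 + 16*d + 21)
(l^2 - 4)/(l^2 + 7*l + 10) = (l - 2)/(l + 5)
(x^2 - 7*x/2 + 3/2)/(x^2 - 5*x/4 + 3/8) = 4*(x - 3)/(4*x - 3)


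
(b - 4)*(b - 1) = b^2 - 5*b + 4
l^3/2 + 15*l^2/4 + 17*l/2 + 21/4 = (l/2 + 1/2)*(l + 3)*(l + 7/2)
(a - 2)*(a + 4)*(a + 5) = a^3 + 7*a^2 + 2*a - 40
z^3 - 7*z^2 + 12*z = z*(z - 4)*(z - 3)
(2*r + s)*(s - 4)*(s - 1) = 2*r*s^2 - 10*r*s + 8*r + s^3 - 5*s^2 + 4*s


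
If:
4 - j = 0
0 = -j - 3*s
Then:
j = 4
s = -4/3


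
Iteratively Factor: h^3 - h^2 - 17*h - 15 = (h + 1)*(h^2 - 2*h - 15) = (h + 1)*(h + 3)*(h - 5)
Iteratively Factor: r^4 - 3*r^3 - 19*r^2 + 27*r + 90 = (r + 2)*(r^3 - 5*r^2 - 9*r + 45) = (r - 3)*(r + 2)*(r^2 - 2*r - 15) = (r - 3)*(r + 2)*(r + 3)*(r - 5)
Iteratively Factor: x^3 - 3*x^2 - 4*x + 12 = (x - 3)*(x^2 - 4) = (x - 3)*(x - 2)*(x + 2)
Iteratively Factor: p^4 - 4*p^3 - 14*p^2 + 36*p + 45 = (p + 1)*(p^3 - 5*p^2 - 9*p + 45) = (p - 5)*(p + 1)*(p^2 - 9) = (p - 5)*(p + 1)*(p + 3)*(p - 3)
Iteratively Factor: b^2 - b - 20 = (b - 5)*(b + 4)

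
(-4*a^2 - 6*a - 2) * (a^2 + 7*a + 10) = -4*a^4 - 34*a^3 - 84*a^2 - 74*a - 20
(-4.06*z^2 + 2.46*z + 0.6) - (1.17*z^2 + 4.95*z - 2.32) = -5.23*z^2 - 2.49*z + 2.92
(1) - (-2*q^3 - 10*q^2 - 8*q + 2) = 2*q^3 + 10*q^2 + 8*q - 1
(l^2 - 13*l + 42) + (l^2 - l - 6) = 2*l^2 - 14*l + 36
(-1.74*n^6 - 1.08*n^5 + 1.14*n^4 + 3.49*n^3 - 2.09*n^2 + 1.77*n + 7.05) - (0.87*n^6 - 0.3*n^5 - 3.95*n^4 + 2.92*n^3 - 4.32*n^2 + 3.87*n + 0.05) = -2.61*n^6 - 0.78*n^5 + 5.09*n^4 + 0.57*n^3 + 2.23*n^2 - 2.1*n + 7.0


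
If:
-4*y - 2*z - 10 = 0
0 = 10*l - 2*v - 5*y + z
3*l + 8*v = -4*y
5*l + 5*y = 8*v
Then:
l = 60/193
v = 25/1158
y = -160/579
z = -2575/579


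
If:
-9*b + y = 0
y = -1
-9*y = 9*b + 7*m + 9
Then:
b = -1/9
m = 1/7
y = -1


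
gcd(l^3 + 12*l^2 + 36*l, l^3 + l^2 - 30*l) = l^2 + 6*l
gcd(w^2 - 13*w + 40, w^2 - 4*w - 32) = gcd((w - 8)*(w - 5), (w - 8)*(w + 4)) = w - 8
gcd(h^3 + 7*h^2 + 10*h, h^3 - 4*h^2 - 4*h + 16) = h + 2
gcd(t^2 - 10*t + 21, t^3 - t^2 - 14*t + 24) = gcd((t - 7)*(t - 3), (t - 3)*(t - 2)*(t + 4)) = t - 3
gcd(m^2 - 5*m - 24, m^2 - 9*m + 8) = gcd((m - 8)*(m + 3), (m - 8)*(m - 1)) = m - 8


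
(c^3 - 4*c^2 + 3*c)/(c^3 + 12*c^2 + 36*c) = (c^2 - 4*c + 3)/(c^2 + 12*c + 36)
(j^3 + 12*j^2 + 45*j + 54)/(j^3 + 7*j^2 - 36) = (j + 3)/(j - 2)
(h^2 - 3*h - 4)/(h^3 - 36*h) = (h^2 - 3*h - 4)/(h*(h^2 - 36))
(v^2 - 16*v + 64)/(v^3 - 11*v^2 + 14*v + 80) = (v - 8)/(v^2 - 3*v - 10)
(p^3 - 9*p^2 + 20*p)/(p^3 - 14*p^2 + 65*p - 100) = p/(p - 5)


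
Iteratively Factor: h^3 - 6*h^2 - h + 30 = (h - 5)*(h^2 - h - 6) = (h - 5)*(h - 3)*(h + 2)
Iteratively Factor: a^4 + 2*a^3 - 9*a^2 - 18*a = (a + 2)*(a^3 - 9*a) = (a - 3)*(a + 2)*(a^2 + 3*a) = a*(a - 3)*(a + 2)*(a + 3)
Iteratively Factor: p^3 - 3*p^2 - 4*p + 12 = (p - 3)*(p^2 - 4) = (p - 3)*(p + 2)*(p - 2)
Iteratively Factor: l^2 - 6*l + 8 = (l - 2)*(l - 4)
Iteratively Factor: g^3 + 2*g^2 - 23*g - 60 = (g - 5)*(g^2 + 7*g + 12) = (g - 5)*(g + 4)*(g + 3)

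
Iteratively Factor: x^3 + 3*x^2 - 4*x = (x - 1)*(x^2 + 4*x) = (x - 1)*(x + 4)*(x)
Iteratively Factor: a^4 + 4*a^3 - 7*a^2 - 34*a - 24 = (a - 3)*(a^3 + 7*a^2 + 14*a + 8) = (a - 3)*(a + 4)*(a^2 + 3*a + 2) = (a - 3)*(a + 2)*(a + 4)*(a + 1)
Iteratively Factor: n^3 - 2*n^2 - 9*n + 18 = (n + 3)*(n^2 - 5*n + 6) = (n - 3)*(n + 3)*(n - 2)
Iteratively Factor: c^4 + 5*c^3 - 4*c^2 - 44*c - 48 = (c + 2)*(c^3 + 3*c^2 - 10*c - 24) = (c - 3)*(c + 2)*(c^2 + 6*c + 8) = (c - 3)*(c + 2)*(c + 4)*(c + 2)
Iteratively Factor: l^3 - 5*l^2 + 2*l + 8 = (l - 4)*(l^2 - l - 2) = (l - 4)*(l + 1)*(l - 2)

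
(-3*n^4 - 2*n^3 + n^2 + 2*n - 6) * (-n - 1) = 3*n^5 + 5*n^4 + n^3 - 3*n^2 + 4*n + 6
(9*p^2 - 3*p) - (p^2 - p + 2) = 8*p^2 - 2*p - 2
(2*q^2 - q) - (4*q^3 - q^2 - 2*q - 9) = -4*q^3 + 3*q^2 + q + 9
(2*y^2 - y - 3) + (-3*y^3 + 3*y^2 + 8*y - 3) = -3*y^3 + 5*y^2 + 7*y - 6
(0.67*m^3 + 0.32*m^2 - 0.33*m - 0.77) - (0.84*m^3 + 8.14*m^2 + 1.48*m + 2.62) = -0.17*m^3 - 7.82*m^2 - 1.81*m - 3.39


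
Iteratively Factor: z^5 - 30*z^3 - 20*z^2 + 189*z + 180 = (z + 4)*(z^4 - 4*z^3 - 14*z^2 + 36*z + 45) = (z - 5)*(z + 4)*(z^3 + z^2 - 9*z - 9) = (z - 5)*(z - 3)*(z + 4)*(z^2 + 4*z + 3) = (z - 5)*(z - 3)*(z + 3)*(z + 4)*(z + 1)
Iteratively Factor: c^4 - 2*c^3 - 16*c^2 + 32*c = (c)*(c^3 - 2*c^2 - 16*c + 32) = c*(c - 4)*(c^2 + 2*c - 8) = c*(c - 4)*(c + 4)*(c - 2)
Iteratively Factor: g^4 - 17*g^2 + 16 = (g - 4)*(g^3 + 4*g^2 - g - 4) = (g - 4)*(g + 1)*(g^2 + 3*g - 4) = (g - 4)*(g + 1)*(g + 4)*(g - 1)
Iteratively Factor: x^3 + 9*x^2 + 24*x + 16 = (x + 1)*(x^2 + 8*x + 16) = (x + 1)*(x + 4)*(x + 4)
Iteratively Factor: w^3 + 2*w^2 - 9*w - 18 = (w - 3)*(w^2 + 5*w + 6) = (w - 3)*(w + 2)*(w + 3)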